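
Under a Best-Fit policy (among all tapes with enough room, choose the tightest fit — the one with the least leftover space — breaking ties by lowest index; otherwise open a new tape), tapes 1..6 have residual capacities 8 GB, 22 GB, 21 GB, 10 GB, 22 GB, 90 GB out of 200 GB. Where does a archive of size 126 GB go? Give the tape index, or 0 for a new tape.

0

No tape has ≥ 126 GB free, so a new tape is opened.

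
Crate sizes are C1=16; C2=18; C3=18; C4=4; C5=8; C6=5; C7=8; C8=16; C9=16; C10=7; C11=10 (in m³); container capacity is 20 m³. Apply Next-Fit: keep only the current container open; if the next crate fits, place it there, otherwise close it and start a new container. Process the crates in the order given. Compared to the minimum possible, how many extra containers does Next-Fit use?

1

Next-Fit: [16] [18] [18] [4,8,5] [8] [16] [16] [7,10] → 8 containers.
Total size 126 m³; any packing needs at least ⌈126/20⌉ = 7 containers.
An optimal packing achieves that bound: [18] [18] [16,4] [16] [16] [10,8] [8,7,5] → 7 containers.
Excess: 8 − 7 = 1.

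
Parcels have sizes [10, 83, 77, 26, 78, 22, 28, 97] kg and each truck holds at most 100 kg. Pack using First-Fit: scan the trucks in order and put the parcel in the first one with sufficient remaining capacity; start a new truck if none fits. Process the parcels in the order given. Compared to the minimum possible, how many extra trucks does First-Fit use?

First-Fit: [10,83] [77,22] [26,28] [78] [97] → 5 trucks.
Total size 421 kg; any packing needs at least ⌈421/100⌉ = 5 trucks.
So 5 is already optimal.

0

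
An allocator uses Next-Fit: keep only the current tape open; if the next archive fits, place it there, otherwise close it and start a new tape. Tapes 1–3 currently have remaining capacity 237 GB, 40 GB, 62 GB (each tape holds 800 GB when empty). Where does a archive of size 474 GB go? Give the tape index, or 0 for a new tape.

0

Next-Fit only looks at tape 3, which has 62 GB free.
474 GB does not fit, so a new tape is opened.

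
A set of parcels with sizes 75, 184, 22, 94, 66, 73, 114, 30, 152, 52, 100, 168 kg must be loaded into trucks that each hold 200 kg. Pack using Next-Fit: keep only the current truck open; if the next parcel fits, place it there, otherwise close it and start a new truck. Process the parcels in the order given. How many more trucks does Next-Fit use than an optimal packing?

Next-Fit: [75] [184] [22,94,66] [73,114] [30,152] [52,100] [168] → 7 trucks.
Total size 1130 kg; any packing needs at least ⌈1130/200⌉ = 6 trucks.
An optimal packing achieves that bound: [184] [168,30] [152,22] [114,75] [100,94] [73,66,52] → 6 trucks.
Excess: 7 − 6 = 1.

1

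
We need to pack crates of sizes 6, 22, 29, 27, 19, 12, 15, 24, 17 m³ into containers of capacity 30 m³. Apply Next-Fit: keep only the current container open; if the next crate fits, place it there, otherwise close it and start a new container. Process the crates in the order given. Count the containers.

7

container 1: place 6 m³, 24 m³ left
container 1: place 22 m³, 2 m³ left
container 2: place 29 m³, 1 m³ left
container 3: place 27 m³, 3 m³ left
container 4: place 19 m³, 11 m³ left
container 5: place 12 m³, 18 m³ left
container 5: place 15 m³, 3 m³ left
container 6: place 24 m³, 6 m³ left
container 7: place 17 m³, 13 m³ left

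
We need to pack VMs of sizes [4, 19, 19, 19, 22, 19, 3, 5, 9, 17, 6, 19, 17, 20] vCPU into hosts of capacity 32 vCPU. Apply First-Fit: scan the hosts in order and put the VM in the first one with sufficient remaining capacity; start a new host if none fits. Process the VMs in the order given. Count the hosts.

Put 4 vCPU in host 1; 28 vCPU remain.
Put 19 vCPU in host 1; 9 vCPU remain.
Put 19 vCPU in host 2; 13 vCPU remain.
Put 19 vCPU in host 3; 13 vCPU remain.
Put 22 vCPU in host 4; 10 vCPU remain.
Put 19 vCPU in host 5; 13 vCPU remain.
Put 3 vCPU in host 1; 6 vCPU remain.
Put 5 vCPU in host 1; 1 vCPU remain.
Put 9 vCPU in host 2; 4 vCPU remain.
Put 17 vCPU in host 6; 15 vCPU remain.
Put 6 vCPU in host 3; 7 vCPU remain.
Put 19 vCPU in host 7; 13 vCPU remain.
Put 17 vCPU in host 8; 15 vCPU remain.
Put 20 vCPU in host 9; 12 vCPU remain.

9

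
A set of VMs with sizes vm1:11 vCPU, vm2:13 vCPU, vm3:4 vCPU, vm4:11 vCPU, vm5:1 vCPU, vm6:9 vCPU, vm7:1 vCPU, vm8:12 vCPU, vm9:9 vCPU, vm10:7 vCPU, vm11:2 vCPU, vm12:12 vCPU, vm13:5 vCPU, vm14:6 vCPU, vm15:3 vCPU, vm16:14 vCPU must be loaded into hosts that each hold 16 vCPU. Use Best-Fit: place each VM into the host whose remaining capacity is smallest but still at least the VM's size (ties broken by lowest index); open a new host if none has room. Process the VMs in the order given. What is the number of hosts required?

8

host 1: place vm1 (11 vCPU), 5 vCPU left
host 2: place vm2 (13 vCPU), 3 vCPU left
host 1: place vm3 (4 vCPU), 1 vCPU left
host 3: place vm4 (11 vCPU), 5 vCPU left
host 1: place vm5 (1 vCPU), 0 vCPU left
host 4: place vm6 (9 vCPU), 7 vCPU left
host 2: place vm7 (1 vCPU), 2 vCPU left
host 5: place vm8 (12 vCPU), 4 vCPU left
host 6: place vm9 (9 vCPU), 7 vCPU left
host 4: place vm10 (7 vCPU), 0 vCPU left
host 2: place vm11 (2 vCPU), 0 vCPU left
host 7: place vm12 (12 vCPU), 4 vCPU left
host 3: place vm13 (5 vCPU), 0 vCPU left
host 6: place vm14 (6 vCPU), 1 vCPU left
host 5: place vm15 (3 vCPU), 1 vCPU left
host 8: place vm16 (14 vCPU), 2 vCPU left
Final hosts: [11,4,1] [13,1,2] [11,5] [9,7] [12,3] [9,6] [12] [14].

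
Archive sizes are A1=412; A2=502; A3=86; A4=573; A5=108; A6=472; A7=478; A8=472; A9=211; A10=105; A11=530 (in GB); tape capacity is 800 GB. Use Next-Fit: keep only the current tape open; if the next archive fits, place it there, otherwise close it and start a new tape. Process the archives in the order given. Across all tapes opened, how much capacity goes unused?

tape 1: place A1 (412 GB), 388 GB left
tape 2: place A2 (502 GB), 298 GB left
tape 2: place A3 (86 GB), 212 GB left
tape 3: place A4 (573 GB), 227 GB left
tape 3: place A5 (108 GB), 119 GB left
tape 4: place A6 (472 GB), 328 GB left
tape 5: place A7 (478 GB), 322 GB left
tape 6: place A8 (472 GB), 328 GB left
tape 6: place A9 (211 GB), 117 GB left
tape 6: place A10 (105 GB), 12 GB left
tape 7: place A11 (530 GB), 270 GB left
7 tapes × 800 GB = 5600 GB; used 3949 GB; unused 1651 GB.

1651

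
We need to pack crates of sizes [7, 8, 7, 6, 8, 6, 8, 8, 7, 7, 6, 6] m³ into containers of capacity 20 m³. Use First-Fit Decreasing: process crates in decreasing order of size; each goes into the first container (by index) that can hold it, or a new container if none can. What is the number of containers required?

5

Sorted descending: 8, 8, 8, 8, 7, 7, 7, 7, 6, 6, 6, 6.
container 1: place 8 m³, 12 m³ left
container 1: place 8 m³, 4 m³ left
container 2: place 8 m³, 12 m³ left
container 2: place 8 m³, 4 m³ left
container 3: place 7 m³, 13 m³ left
container 3: place 7 m³, 6 m³ left
container 4: place 7 m³, 13 m³ left
container 4: place 7 m³, 6 m³ left
container 3: place 6 m³, 0 m³ left
container 4: place 6 m³, 0 m³ left
container 5: place 6 m³, 14 m³ left
container 5: place 6 m³, 8 m³ left
Final containers: [8,8] [8,8] [7,7,6] [7,7,6] [6,6].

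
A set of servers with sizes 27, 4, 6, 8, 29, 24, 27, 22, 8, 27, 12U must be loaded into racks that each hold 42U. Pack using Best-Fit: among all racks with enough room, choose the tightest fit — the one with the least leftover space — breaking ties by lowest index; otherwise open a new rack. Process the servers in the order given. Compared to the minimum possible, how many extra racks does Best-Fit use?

Best-Fit: [27,4,6] [8,29] [24] [27,8] [22] [27,12] → 6 racks.
6 servers exceed 21U (half the capacity), and no two of those can share a rack, so at least 6 racks are needed.
So 6 is already optimal.

0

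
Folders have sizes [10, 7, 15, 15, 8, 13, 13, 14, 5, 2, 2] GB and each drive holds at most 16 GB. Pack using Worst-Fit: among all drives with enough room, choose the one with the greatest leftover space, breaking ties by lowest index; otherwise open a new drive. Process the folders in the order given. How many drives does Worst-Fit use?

7

drive 1: place 10 GB, 6 GB left
drive 2: place 7 GB, 9 GB left
drive 3: place 15 GB, 1 GB left
drive 4: place 15 GB, 1 GB left
drive 2: place 8 GB, 1 GB left
drive 5: place 13 GB, 3 GB left
drive 6: place 13 GB, 3 GB left
drive 7: place 14 GB, 2 GB left
drive 1: place 5 GB, 1 GB left
drive 5: place 2 GB, 1 GB left
drive 6: place 2 GB, 1 GB left
Final drives: [10,5] [7,8] [15] [15] [13,2] [13,2] [14].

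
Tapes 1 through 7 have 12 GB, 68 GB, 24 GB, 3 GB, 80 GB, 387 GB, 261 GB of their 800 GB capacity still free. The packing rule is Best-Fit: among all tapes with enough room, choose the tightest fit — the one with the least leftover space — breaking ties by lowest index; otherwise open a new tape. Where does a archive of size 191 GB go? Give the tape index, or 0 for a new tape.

Tapes with room: tape 6 (387 GB), tape 7 (261 GB).
Tightest fit is tape 7 with 261 GB free.

7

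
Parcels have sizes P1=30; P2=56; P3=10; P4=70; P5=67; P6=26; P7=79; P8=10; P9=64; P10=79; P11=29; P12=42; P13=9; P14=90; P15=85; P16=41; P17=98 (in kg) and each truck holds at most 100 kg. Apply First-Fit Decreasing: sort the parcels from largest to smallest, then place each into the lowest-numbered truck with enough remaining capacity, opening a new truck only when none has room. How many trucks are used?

10 trucks

Sorted descending: 98, 90, 85, 79, 79, 70, 67, 64, 56, 42, 41, 30, 29, 26, 10, 10, 9.
truck 1: place 98 kg, 2 kg left
truck 2: place 90 kg, 10 kg left
truck 3: place 85 kg, 15 kg left
truck 4: place 79 kg, 21 kg left
truck 5: place 79 kg, 21 kg left
truck 6: place 70 kg, 30 kg left
truck 7: place 67 kg, 33 kg left
truck 8: place 64 kg, 36 kg left
truck 9: place 56 kg, 44 kg left
truck 9: place 42 kg, 2 kg left
truck 10: place 41 kg, 59 kg left
truck 6: place 30 kg, 0 kg left
truck 7: place 29 kg, 4 kg left
truck 8: place 26 kg, 10 kg left
truck 2: place 10 kg, 0 kg left
truck 3: place 10 kg, 5 kg left
truck 4: place 9 kg, 12 kg left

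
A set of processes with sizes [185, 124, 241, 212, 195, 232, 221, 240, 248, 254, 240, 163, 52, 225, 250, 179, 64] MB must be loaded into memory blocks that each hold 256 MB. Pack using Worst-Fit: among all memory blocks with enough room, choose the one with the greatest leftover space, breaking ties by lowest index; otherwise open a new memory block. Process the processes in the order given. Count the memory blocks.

memory block 1: place 185 MB, 71 MB left
memory block 2: place 124 MB, 132 MB left
memory block 3: place 241 MB, 15 MB left
memory block 4: place 212 MB, 44 MB left
memory block 5: place 195 MB, 61 MB left
memory block 6: place 232 MB, 24 MB left
memory block 7: place 221 MB, 35 MB left
memory block 8: place 240 MB, 16 MB left
memory block 9: place 248 MB, 8 MB left
memory block 10: place 254 MB, 2 MB left
memory block 11: place 240 MB, 16 MB left
memory block 12: place 163 MB, 93 MB left
memory block 2: place 52 MB, 80 MB left
memory block 13: place 225 MB, 31 MB left
memory block 14: place 250 MB, 6 MB left
memory block 15: place 179 MB, 77 MB left
memory block 12: place 64 MB, 29 MB left
Final memory blocks: [185] [124,52] [241] [212] [195] [232] [221] [240] [248] [254] [240] [163,64] [225] [250] [179].

15 memory blocks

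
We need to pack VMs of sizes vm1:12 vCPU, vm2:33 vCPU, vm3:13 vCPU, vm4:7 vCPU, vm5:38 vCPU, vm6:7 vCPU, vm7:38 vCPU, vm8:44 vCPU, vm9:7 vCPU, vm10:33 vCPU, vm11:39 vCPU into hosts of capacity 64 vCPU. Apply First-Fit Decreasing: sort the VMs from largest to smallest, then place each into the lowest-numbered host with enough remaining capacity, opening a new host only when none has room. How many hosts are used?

Sorted descending: 44, 39, 38, 38, 33, 33, 13, 12, 7, 7, 7.
Put 44 vCPU in host 1; 20 vCPU remain.
Put 39 vCPU in host 2; 25 vCPU remain.
Put 38 vCPU in host 3; 26 vCPU remain.
Put 38 vCPU in host 4; 26 vCPU remain.
Put 33 vCPU in host 5; 31 vCPU remain.
Put 33 vCPU in host 6; 31 vCPU remain.
Put 13 vCPU in host 1; 7 vCPU remain.
Put 12 vCPU in host 2; 13 vCPU remain.
Put 7 vCPU in host 1; 0 vCPU remain.
Put 7 vCPU in host 2; 6 vCPU remain.
Put 7 vCPU in host 3; 19 vCPU remain.
Final hosts: [44,13,7] [39,12,7] [38,7] [38] [33] [33].

6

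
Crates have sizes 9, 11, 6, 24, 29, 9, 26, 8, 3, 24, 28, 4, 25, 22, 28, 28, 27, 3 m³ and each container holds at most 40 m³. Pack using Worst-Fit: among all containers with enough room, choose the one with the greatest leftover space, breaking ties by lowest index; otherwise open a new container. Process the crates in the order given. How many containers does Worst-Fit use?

11

Put 9 m³ in container 1; 31 m³ remain.
Put 11 m³ in container 1; 20 m³ remain.
Put 6 m³ in container 1; 14 m³ remain.
Put 24 m³ in container 2; 16 m³ remain.
Put 29 m³ in container 3; 11 m³ remain.
Put 9 m³ in container 2; 7 m³ remain.
Put 26 m³ in container 4; 14 m³ remain.
Put 8 m³ in container 1; 6 m³ remain.
Put 3 m³ in container 4; 11 m³ remain.
Put 24 m³ in container 5; 16 m³ remain.
Put 28 m³ in container 6; 12 m³ remain.
Put 4 m³ in container 5; 12 m³ remain.
Put 25 m³ in container 7; 15 m³ remain.
Put 22 m³ in container 8; 18 m³ remain.
Put 28 m³ in container 9; 12 m³ remain.
Put 28 m³ in container 10; 12 m³ remain.
Put 27 m³ in container 11; 13 m³ remain.
Put 3 m³ in container 8; 15 m³ remain.
Final containers: [9,11,6,8] [24,9] [29] [26,3] [24,4] [28] [25] [22,3] [28] [28] [27].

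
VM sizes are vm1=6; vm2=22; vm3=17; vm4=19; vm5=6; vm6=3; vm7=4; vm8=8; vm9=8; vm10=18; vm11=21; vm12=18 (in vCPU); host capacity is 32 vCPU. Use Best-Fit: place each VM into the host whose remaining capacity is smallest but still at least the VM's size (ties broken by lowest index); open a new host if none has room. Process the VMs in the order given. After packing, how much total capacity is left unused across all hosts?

42

Put vm1 (6 vCPU) in host 1; 26 vCPU remain.
Put vm2 (22 vCPU) in host 1; 4 vCPU remain.
Put vm3 (17 vCPU) in host 2; 15 vCPU remain.
Put vm4 (19 vCPU) in host 3; 13 vCPU remain.
Put vm5 (6 vCPU) in host 3; 7 vCPU remain.
Put vm6 (3 vCPU) in host 1; 1 vCPU remain.
Put vm7 (4 vCPU) in host 3; 3 vCPU remain.
Put vm8 (8 vCPU) in host 2; 7 vCPU remain.
Put vm9 (8 vCPU) in host 4; 24 vCPU remain.
Put vm10 (18 vCPU) in host 4; 6 vCPU remain.
Put vm11 (21 vCPU) in host 5; 11 vCPU remain.
Put vm12 (18 vCPU) in host 6; 14 vCPU remain.
6 hosts × 32 vCPU = 192 vCPU; used 150 vCPU; unused 42 vCPU.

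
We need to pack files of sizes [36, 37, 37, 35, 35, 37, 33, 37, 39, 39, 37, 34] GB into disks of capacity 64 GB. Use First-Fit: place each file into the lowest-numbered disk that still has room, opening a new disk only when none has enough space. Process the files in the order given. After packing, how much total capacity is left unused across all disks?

36 GB → disk 1 (remaining 28 GB)
37 GB → disk 2 (remaining 27 GB)
37 GB → disk 3 (remaining 27 GB)
35 GB → disk 4 (remaining 29 GB)
35 GB → disk 5 (remaining 29 GB)
37 GB → disk 6 (remaining 27 GB)
33 GB → disk 7 (remaining 31 GB)
37 GB → disk 8 (remaining 27 GB)
39 GB → disk 9 (remaining 25 GB)
39 GB → disk 10 (remaining 25 GB)
37 GB → disk 11 (remaining 27 GB)
34 GB → disk 12 (remaining 30 GB)
12 disks × 64 GB = 768 GB; used 436 GB; unused 332 GB.

332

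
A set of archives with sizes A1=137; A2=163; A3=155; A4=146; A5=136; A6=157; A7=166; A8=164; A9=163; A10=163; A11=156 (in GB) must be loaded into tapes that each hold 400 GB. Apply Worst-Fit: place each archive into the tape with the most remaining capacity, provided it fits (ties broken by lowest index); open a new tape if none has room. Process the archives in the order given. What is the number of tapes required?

6 tapes

tape 1: place A1 (137 GB), 263 GB left
tape 1: place A2 (163 GB), 100 GB left
tape 2: place A3 (155 GB), 245 GB left
tape 2: place A4 (146 GB), 99 GB left
tape 3: place A5 (136 GB), 264 GB left
tape 3: place A6 (157 GB), 107 GB left
tape 4: place A7 (166 GB), 234 GB left
tape 4: place A8 (164 GB), 70 GB left
tape 5: place A9 (163 GB), 237 GB left
tape 5: place A10 (163 GB), 74 GB left
tape 6: place A11 (156 GB), 244 GB left
Final tapes: [137,163] [155,146] [136,157] [166,164] [163,163] [156].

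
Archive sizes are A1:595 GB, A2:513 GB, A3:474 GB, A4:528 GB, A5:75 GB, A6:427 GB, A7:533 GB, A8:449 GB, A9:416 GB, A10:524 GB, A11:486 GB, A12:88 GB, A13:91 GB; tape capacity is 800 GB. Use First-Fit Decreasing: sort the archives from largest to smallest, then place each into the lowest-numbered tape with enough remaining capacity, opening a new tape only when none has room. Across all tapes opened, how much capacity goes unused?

2801

Sorted descending: 595, 533, 528, 524, 513, 486, 474, 449, 427, 416, 91, 88, 75.
595 GB → tape 1 (remaining 205 GB)
533 GB → tape 2 (remaining 267 GB)
528 GB → tape 3 (remaining 272 GB)
524 GB → tape 4 (remaining 276 GB)
513 GB → tape 5 (remaining 287 GB)
486 GB → tape 6 (remaining 314 GB)
474 GB → tape 7 (remaining 326 GB)
449 GB → tape 8 (remaining 351 GB)
427 GB → tape 9 (remaining 373 GB)
416 GB → tape 10 (remaining 384 GB)
91 GB → tape 1 (remaining 114 GB)
88 GB → tape 1 (remaining 26 GB)
75 GB → tape 2 (remaining 192 GB)
10 tapes × 800 GB = 8000 GB; used 5199 GB; unused 2801 GB.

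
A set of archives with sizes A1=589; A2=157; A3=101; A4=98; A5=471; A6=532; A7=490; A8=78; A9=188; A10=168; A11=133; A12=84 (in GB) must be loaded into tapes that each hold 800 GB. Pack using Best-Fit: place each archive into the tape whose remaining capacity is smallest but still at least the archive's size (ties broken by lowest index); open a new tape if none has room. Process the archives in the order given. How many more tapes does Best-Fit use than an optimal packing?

1

Best-Fit: [589,157] [101,98,471,78] [532,188] [490,168,133] [84] → 5 tapes.
Total size 3089 GB; any packing needs at least ⌈3089/800⌉ = 4 tapes.
An optimal packing achieves that bound: [589,188] [532,168,98] [490,157,133] [471,101,84,78] → 4 tapes.
Excess: 5 − 4 = 1.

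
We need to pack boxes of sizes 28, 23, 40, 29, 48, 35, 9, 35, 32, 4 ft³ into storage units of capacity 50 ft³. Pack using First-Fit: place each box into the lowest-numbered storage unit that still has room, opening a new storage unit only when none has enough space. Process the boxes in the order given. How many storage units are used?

8 storage units

storage unit 1: place 28 ft³, 22 ft³ left
storage unit 2: place 23 ft³, 27 ft³ left
storage unit 3: place 40 ft³, 10 ft³ left
storage unit 4: place 29 ft³, 21 ft³ left
storage unit 5: place 48 ft³, 2 ft³ left
storage unit 6: place 35 ft³, 15 ft³ left
storage unit 1: place 9 ft³, 13 ft³ left
storage unit 7: place 35 ft³, 15 ft³ left
storage unit 8: place 32 ft³, 18 ft³ left
storage unit 1: place 4 ft³, 9 ft³ left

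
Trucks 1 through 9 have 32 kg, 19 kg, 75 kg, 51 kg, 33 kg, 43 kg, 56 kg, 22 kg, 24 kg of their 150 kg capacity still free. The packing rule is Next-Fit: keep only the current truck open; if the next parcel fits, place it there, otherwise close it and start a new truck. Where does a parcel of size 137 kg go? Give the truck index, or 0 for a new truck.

Next-Fit only looks at truck 9, which has 24 kg free.
137 kg does not fit, so a new truck is opened.

0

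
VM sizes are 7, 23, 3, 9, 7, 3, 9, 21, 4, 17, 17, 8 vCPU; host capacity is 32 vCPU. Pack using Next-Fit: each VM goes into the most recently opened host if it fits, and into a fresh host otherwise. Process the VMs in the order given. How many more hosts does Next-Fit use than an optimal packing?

Next-Fit: [7,23] [3,9,7,3,9] [21,4] [17] [17,8] → 5 hosts.
Total size 128 vCPU; any packing needs at least ⌈128/32⌉ = 4 hosts.
An optimal packing achieves that bound: [23,9] [21,7,4] [17,9,3,3] [17,8,7] → 4 hosts.
Excess: 5 − 4 = 1.

1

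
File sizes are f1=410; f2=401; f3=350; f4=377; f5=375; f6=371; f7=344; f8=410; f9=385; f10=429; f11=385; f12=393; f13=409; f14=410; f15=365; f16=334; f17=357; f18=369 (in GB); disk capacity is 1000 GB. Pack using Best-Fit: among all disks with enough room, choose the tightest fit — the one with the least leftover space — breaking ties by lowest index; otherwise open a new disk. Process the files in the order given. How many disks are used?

Put f1 (410 GB) in disk 1; 590 GB remain.
Put f2 (401 GB) in disk 1; 189 GB remain.
Put f3 (350 GB) in disk 2; 650 GB remain.
Put f4 (377 GB) in disk 2; 273 GB remain.
Put f5 (375 GB) in disk 3; 625 GB remain.
Put f6 (371 GB) in disk 3; 254 GB remain.
Put f7 (344 GB) in disk 4; 656 GB remain.
Put f8 (410 GB) in disk 4; 246 GB remain.
Put f9 (385 GB) in disk 5; 615 GB remain.
Put f10 (429 GB) in disk 5; 186 GB remain.
Put f11 (385 GB) in disk 6; 615 GB remain.
Put f12 (393 GB) in disk 6; 222 GB remain.
Put f13 (409 GB) in disk 7; 591 GB remain.
Put f14 (410 GB) in disk 7; 181 GB remain.
Put f15 (365 GB) in disk 8; 635 GB remain.
Put f16 (334 GB) in disk 8; 301 GB remain.
Put f17 (357 GB) in disk 9; 643 GB remain.
Put f18 (369 GB) in disk 9; 274 GB remain.

9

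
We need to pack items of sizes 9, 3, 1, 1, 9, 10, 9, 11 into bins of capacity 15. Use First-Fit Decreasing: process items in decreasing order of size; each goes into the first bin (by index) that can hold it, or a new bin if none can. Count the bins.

Sorted descending: 11, 10, 9, 9, 9, 3, 1, 1.
Put 11 in bin 1; 4 remain.
Put 10 in bin 2; 5 remain.
Put 9 in bin 3; 6 remain.
Put 9 in bin 4; 6 remain.
Put 9 in bin 5; 6 remain.
Put 3 in bin 1; 1 remain.
Put 1 in bin 1; 0 remain.
Put 1 in bin 2; 4 remain.
Final bins: [11,3,1] [10,1] [9] [9] [9].

5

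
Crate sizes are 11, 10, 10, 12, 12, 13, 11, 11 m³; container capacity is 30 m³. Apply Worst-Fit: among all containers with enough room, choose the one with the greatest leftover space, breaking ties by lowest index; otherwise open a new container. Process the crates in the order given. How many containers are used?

Put 11 m³ in container 1; 19 m³ remain.
Put 10 m³ in container 1; 9 m³ remain.
Put 10 m³ in container 2; 20 m³ remain.
Put 12 m³ in container 2; 8 m³ remain.
Put 12 m³ in container 3; 18 m³ remain.
Put 13 m³ in container 3; 5 m³ remain.
Put 11 m³ in container 4; 19 m³ remain.
Put 11 m³ in container 4; 8 m³ remain.
Final containers: [11,10] [10,12] [12,13] [11,11].

4 containers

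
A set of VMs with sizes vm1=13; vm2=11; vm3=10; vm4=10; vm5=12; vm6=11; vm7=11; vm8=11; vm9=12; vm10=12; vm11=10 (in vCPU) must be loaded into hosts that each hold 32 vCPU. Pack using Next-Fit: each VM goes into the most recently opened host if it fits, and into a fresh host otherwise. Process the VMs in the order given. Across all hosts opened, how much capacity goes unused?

37

vm1 (13 vCPU) → host 1 (remaining 19 vCPU)
vm2 (11 vCPU) → host 1 (remaining 8 vCPU)
vm3 (10 vCPU) → host 2 (remaining 22 vCPU)
vm4 (10 vCPU) → host 2 (remaining 12 vCPU)
vm5 (12 vCPU) → host 2 (remaining 0 vCPU)
vm6 (11 vCPU) → host 3 (remaining 21 vCPU)
vm7 (11 vCPU) → host 3 (remaining 10 vCPU)
vm8 (11 vCPU) → host 4 (remaining 21 vCPU)
vm9 (12 vCPU) → host 4 (remaining 9 vCPU)
vm10 (12 vCPU) → host 5 (remaining 20 vCPU)
vm11 (10 vCPU) → host 5 (remaining 10 vCPU)
5 hosts × 32 vCPU = 160 vCPU; used 123 vCPU; unused 37 vCPU.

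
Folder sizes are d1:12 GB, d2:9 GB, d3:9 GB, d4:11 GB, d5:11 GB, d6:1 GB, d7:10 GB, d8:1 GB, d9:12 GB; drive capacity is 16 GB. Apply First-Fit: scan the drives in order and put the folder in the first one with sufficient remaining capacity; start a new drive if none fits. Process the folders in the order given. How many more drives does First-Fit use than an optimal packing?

0

First-Fit: [12,1,1] [9] [9] [11] [11] [10] [12] → 7 drives.
7 folders exceed 8 GB (half the capacity), and no two of those can share a drive, so at least 7 drives are needed.
So 7 is already optimal.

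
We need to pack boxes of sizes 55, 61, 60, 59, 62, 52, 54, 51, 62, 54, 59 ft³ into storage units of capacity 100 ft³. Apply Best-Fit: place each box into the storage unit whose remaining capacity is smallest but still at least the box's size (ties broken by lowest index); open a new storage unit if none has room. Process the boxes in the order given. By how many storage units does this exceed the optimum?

Best-Fit: [55] [61] [60] [59] [62] [52] [54] [51] [62] [54] [59] → 11 storage units.
11 boxes exceed 50 ft³ (half the capacity), and no two of those can share a storage unit, so at least 11 storage units are needed.
So 11 is already optimal.

0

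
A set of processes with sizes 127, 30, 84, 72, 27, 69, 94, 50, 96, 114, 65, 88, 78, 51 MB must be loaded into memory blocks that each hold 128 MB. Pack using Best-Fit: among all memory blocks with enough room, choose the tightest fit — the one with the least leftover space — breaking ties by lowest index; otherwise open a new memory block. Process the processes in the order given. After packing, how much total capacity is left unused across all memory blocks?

235

Put 127 MB in memory block 1; 1 MB remain.
Put 30 MB in memory block 2; 98 MB remain.
Put 84 MB in memory block 2; 14 MB remain.
Put 72 MB in memory block 3; 56 MB remain.
Put 27 MB in memory block 3; 29 MB remain.
Put 69 MB in memory block 4; 59 MB remain.
Put 94 MB in memory block 5; 34 MB remain.
Put 50 MB in memory block 4; 9 MB remain.
Put 96 MB in memory block 6; 32 MB remain.
Put 114 MB in memory block 7; 14 MB remain.
Put 65 MB in memory block 8; 63 MB remain.
Put 88 MB in memory block 9; 40 MB remain.
Put 78 MB in memory block 10; 50 MB remain.
Put 51 MB in memory block 8; 12 MB remain.
10 memory blocks × 128 MB = 1280 MB; used 1045 MB; unused 235 MB.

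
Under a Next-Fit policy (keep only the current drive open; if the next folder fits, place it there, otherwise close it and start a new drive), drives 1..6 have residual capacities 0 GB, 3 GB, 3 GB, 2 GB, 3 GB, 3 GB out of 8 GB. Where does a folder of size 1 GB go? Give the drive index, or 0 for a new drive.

6

Next-Fit only looks at drive 6, which has 3 GB free.
1 GB fits there.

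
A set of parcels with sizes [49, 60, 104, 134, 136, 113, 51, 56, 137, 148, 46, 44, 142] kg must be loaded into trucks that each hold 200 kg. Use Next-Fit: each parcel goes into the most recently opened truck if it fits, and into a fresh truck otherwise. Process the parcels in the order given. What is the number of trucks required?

8

truck 1: place 49 kg, 151 kg left
truck 1: place 60 kg, 91 kg left
truck 2: place 104 kg, 96 kg left
truck 3: place 134 kg, 66 kg left
truck 4: place 136 kg, 64 kg left
truck 5: place 113 kg, 87 kg left
truck 5: place 51 kg, 36 kg left
truck 6: place 56 kg, 144 kg left
truck 6: place 137 kg, 7 kg left
truck 7: place 148 kg, 52 kg left
truck 7: place 46 kg, 6 kg left
truck 8: place 44 kg, 156 kg left
truck 8: place 142 kg, 14 kg left
Final trucks: [49,60] [104] [134] [136] [113,51] [56,137] [148,46] [44,142].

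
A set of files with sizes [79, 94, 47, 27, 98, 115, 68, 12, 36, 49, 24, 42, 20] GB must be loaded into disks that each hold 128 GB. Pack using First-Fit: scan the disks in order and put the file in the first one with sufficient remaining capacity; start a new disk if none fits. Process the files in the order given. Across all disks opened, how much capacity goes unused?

57

disk 1: place 79 GB, 49 GB left
disk 2: place 94 GB, 34 GB left
disk 1: place 47 GB, 2 GB left
disk 2: place 27 GB, 7 GB left
disk 3: place 98 GB, 30 GB left
disk 4: place 115 GB, 13 GB left
disk 5: place 68 GB, 60 GB left
disk 3: place 12 GB, 18 GB left
disk 5: place 36 GB, 24 GB left
disk 6: place 49 GB, 79 GB left
disk 5: place 24 GB, 0 GB left
disk 6: place 42 GB, 37 GB left
disk 6: place 20 GB, 17 GB left
6 disks × 128 GB = 768 GB; used 711 GB; unused 57 GB.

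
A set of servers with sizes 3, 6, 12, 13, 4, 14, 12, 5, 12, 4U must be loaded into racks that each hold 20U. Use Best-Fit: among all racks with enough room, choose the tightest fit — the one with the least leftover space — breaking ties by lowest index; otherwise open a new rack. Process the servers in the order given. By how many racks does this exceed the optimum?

1

Best-Fit: [3,6] [12,4] [13,4] [14,5] [12] [12] → 6 racks.
Total size 85U; any packing needs at least ⌈85/20⌉ = 5 racks.
An optimal packing achieves that bound: [14,6] [13,5] [12,4,4] [12,3] [12] → 5 racks.
Excess: 6 − 5 = 1.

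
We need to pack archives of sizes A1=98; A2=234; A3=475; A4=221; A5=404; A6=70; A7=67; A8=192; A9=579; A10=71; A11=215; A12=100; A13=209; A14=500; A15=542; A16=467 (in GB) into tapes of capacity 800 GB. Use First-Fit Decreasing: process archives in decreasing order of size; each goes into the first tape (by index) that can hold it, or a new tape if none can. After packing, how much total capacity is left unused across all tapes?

356

Sorted descending: 579, 542, 500, 475, 467, 404, 234, 221, 215, 209, 192, 100, 98, 71, 70, 67.
tape 1: place 579 GB, 221 GB left
tape 2: place 542 GB, 258 GB left
tape 3: place 500 GB, 300 GB left
tape 4: place 475 GB, 325 GB left
tape 5: place 467 GB, 333 GB left
tape 6: place 404 GB, 396 GB left
tape 2: place 234 GB, 24 GB left
tape 1: place 221 GB, 0 GB left
tape 3: place 215 GB, 85 GB left
tape 4: place 209 GB, 116 GB left
tape 5: place 192 GB, 141 GB left
tape 4: place 100 GB, 16 GB left
tape 5: place 98 GB, 43 GB left
tape 3: place 71 GB, 14 GB left
tape 6: place 70 GB, 326 GB left
tape 6: place 67 GB, 259 GB left
6 tapes × 800 GB = 4800 GB; used 4444 GB; unused 356 GB.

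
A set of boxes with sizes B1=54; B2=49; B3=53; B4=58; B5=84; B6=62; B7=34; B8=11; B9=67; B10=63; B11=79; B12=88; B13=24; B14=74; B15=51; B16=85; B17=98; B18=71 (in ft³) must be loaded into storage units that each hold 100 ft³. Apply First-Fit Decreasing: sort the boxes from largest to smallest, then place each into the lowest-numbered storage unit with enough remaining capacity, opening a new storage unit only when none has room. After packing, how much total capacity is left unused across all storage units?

295

Sorted descending: 98, 88, 85, 84, 79, 74, 71, 67, 63, 62, 58, 54, 53, 51, 49, 34, 24, 11.
storage unit 1: place 98 ft³, 2 ft³ left
storage unit 2: place 88 ft³, 12 ft³ left
storage unit 3: place 85 ft³, 15 ft³ left
storage unit 4: place 84 ft³, 16 ft³ left
storage unit 5: place 79 ft³, 21 ft³ left
storage unit 6: place 74 ft³, 26 ft³ left
storage unit 7: place 71 ft³, 29 ft³ left
storage unit 8: place 67 ft³, 33 ft³ left
storage unit 9: place 63 ft³, 37 ft³ left
storage unit 10: place 62 ft³, 38 ft³ left
storage unit 11: place 58 ft³, 42 ft³ left
storage unit 12: place 54 ft³, 46 ft³ left
storage unit 13: place 53 ft³, 47 ft³ left
storage unit 14: place 51 ft³, 49 ft³ left
storage unit 14: place 49 ft³, 0 ft³ left
storage unit 9: place 34 ft³, 3 ft³ left
storage unit 6: place 24 ft³, 2 ft³ left
storage unit 2: place 11 ft³, 1 ft³ left
14 storage units × 100 ft³ = 1400 ft³; used 1105 ft³; unused 295 ft³.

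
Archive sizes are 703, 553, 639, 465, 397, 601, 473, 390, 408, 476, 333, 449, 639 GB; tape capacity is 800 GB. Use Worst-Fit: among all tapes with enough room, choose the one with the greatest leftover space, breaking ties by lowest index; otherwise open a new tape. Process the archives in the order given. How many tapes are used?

703 GB → tape 1 (remaining 97 GB)
553 GB → tape 2 (remaining 247 GB)
639 GB → tape 3 (remaining 161 GB)
465 GB → tape 4 (remaining 335 GB)
397 GB → tape 5 (remaining 403 GB)
601 GB → tape 6 (remaining 199 GB)
473 GB → tape 7 (remaining 327 GB)
390 GB → tape 5 (remaining 13 GB)
408 GB → tape 8 (remaining 392 GB)
476 GB → tape 9 (remaining 324 GB)
333 GB → tape 8 (remaining 59 GB)
449 GB → tape 10 (remaining 351 GB)
639 GB → tape 11 (remaining 161 GB)

11 tapes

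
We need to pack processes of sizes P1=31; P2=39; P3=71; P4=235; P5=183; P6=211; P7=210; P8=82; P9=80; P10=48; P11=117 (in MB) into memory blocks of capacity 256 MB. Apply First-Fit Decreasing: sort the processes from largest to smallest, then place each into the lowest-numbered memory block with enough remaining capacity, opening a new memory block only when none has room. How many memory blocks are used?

6 memory blocks

Sorted descending: 235, 211, 210, 183, 117, 82, 80, 71, 48, 39, 31.
235 MB → memory block 1 (remaining 21 MB)
211 MB → memory block 2 (remaining 45 MB)
210 MB → memory block 3 (remaining 46 MB)
183 MB → memory block 4 (remaining 73 MB)
117 MB → memory block 5 (remaining 139 MB)
82 MB → memory block 5 (remaining 57 MB)
80 MB → memory block 6 (remaining 176 MB)
71 MB → memory block 4 (remaining 2 MB)
48 MB → memory block 5 (remaining 9 MB)
39 MB → memory block 2 (remaining 6 MB)
31 MB → memory block 3 (remaining 15 MB)
Final memory blocks: [235] [211,39] [210,31] [183,71] [117,82,48] [80].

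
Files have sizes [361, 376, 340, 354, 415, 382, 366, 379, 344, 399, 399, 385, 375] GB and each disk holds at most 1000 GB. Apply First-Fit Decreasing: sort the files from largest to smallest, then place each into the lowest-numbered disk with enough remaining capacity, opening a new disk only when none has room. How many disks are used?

Sorted descending: 415, 399, 399, 385, 382, 379, 376, 375, 366, 361, 354, 344, 340.
415 GB → disk 1 (remaining 585 GB)
399 GB → disk 1 (remaining 186 GB)
399 GB → disk 2 (remaining 601 GB)
385 GB → disk 2 (remaining 216 GB)
382 GB → disk 3 (remaining 618 GB)
379 GB → disk 3 (remaining 239 GB)
376 GB → disk 4 (remaining 624 GB)
375 GB → disk 4 (remaining 249 GB)
366 GB → disk 5 (remaining 634 GB)
361 GB → disk 5 (remaining 273 GB)
354 GB → disk 6 (remaining 646 GB)
344 GB → disk 6 (remaining 302 GB)
340 GB → disk 7 (remaining 660 GB)
Final disks: [415,399] [399,385] [382,379] [376,375] [366,361] [354,344] [340].

7 disks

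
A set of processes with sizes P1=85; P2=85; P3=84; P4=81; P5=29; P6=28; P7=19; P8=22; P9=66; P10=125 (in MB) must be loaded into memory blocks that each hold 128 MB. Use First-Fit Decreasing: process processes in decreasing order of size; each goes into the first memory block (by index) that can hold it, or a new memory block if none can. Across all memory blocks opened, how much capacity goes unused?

144

Sorted descending: 125, 85, 85, 84, 81, 66, 29, 28, 22, 19.
Put 125 MB in memory block 1; 3 MB remain.
Put 85 MB in memory block 2; 43 MB remain.
Put 85 MB in memory block 3; 43 MB remain.
Put 84 MB in memory block 4; 44 MB remain.
Put 81 MB in memory block 5; 47 MB remain.
Put 66 MB in memory block 6; 62 MB remain.
Put 29 MB in memory block 2; 14 MB remain.
Put 28 MB in memory block 3; 15 MB remain.
Put 22 MB in memory block 4; 22 MB remain.
Put 19 MB in memory block 4; 3 MB remain.
6 memory blocks × 128 MB = 768 MB; used 624 MB; unused 144 MB.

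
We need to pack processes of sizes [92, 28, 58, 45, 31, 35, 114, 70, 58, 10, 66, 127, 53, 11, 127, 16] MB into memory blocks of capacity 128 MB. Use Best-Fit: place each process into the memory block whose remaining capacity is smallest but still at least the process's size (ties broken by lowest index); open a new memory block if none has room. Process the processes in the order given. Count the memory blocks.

8

Put 92 MB in memory block 1; 36 MB remain.
Put 28 MB in memory block 1; 8 MB remain.
Put 58 MB in memory block 2; 70 MB remain.
Put 45 MB in memory block 2; 25 MB remain.
Put 31 MB in memory block 3; 97 MB remain.
Put 35 MB in memory block 3; 62 MB remain.
Put 114 MB in memory block 4; 14 MB remain.
Put 70 MB in memory block 5; 58 MB remain.
Put 58 MB in memory block 5; 0 MB remain.
Put 10 MB in memory block 4; 4 MB remain.
Put 66 MB in memory block 6; 62 MB remain.
Put 127 MB in memory block 7; 1 MB remain.
Put 53 MB in memory block 3; 9 MB remain.
Put 11 MB in memory block 2; 14 MB remain.
Put 127 MB in memory block 8; 1 MB remain.
Put 16 MB in memory block 6; 46 MB remain.
Final memory blocks: [92,28] [58,45,11] [31,35,53] [114,10] [70,58] [66,16] [127] [127].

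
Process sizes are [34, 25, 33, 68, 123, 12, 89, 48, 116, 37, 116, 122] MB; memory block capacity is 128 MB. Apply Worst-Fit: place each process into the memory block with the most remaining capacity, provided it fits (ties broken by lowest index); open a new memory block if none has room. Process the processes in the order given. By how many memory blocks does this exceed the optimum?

0

Worst-Fit: [34,25,33] [68,12,48] [123] [89,37] [116] [116] [122] → 7 memory blocks.
Total size 823 MB; any packing needs at least ⌈823/128⌉ = 7 memory blocks.
So 7 is already optimal.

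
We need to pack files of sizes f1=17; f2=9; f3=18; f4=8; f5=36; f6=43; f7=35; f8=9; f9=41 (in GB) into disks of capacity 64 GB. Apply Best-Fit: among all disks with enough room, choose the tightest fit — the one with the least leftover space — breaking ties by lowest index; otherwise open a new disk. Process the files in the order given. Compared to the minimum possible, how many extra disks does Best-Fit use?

Best-Fit: [17,9,18,8,9] [36] [43] [35] [41] → 5 disks.
Total size 216 GB; any packing needs at least ⌈216/64⌉ = 4 disks.
An optimal packing achieves that bound: [43,18] [41,17] [36,9,9,8] [35] → 4 disks.
Excess: 5 − 4 = 1.

1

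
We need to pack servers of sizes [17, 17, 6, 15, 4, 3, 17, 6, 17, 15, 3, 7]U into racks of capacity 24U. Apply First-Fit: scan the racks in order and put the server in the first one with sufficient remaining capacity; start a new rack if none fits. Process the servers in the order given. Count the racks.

6

rack 1: place 17U, 7U left
rack 2: place 17U, 7U left
rack 1: place 6U, 1U left
rack 3: place 15U, 9U left
rack 2: place 4U, 3U left
rack 2: place 3U, 0U left
rack 4: place 17U, 7U left
rack 3: place 6U, 3U left
rack 5: place 17U, 7U left
rack 6: place 15U, 9U left
rack 3: place 3U, 0U left
rack 4: place 7U, 0U left
Final racks: [17,6] [17,4,3] [15,6,3] [17,7] [17] [15].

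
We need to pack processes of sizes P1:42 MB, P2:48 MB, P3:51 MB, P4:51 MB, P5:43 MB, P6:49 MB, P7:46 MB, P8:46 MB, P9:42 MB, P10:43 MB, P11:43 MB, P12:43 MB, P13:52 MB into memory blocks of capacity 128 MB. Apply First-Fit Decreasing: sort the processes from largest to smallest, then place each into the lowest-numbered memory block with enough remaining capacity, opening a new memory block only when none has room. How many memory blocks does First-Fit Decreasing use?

6

Sorted descending: 52, 51, 51, 49, 48, 46, 46, 43, 43, 43, 43, 42, 42.
Put 52 MB in memory block 1; 76 MB remain.
Put 51 MB in memory block 1; 25 MB remain.
Put 51 MB in memory block 2; 77 MB remain.
Put 49 MB in memory block 2; 28 MB remain.
Put 48 MB in memory block 3; 80 MB remain.
Put 46 MB in memory block 3; 34 MB remain.
Put 46 MB in memory block 4; 82 MB remain.
Put 43 MB in memory block 4; 39 MB remain.
Put 43 MB in memory block 5; 85 MB remain.
Put 43 MB in memory block 5; 42 MB remain.
Put 43 MB in memory block 6; 85 MB remain.
Put 42 MB in memory block 5; 0 MB remain.
Put 42 MB in memory block 6; 43 MB remain.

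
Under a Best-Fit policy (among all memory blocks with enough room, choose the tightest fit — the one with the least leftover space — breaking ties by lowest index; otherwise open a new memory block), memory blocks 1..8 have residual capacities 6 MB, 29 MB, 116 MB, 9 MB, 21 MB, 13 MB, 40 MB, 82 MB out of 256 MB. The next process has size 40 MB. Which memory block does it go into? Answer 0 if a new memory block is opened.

7

Memory blocks with room: memory block 3 (116 MB), memory block 7 (40 MB), memory block 8 (82 MB).
Tightest fit is memory block 7 with 40 MB free.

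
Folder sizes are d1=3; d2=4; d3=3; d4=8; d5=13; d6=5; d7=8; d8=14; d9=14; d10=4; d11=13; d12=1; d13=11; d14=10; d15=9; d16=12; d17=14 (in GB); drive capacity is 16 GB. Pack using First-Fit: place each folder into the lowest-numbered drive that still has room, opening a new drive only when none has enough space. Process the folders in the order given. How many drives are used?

drive 1: place d1 (3 GB), 13 GB left
drive 1: place d2 (4 GB), 9 GB left
drive 1: place d3 (3 GB), 6 GB left
drive 2: place d4 (8 GB), 8 GB left
drive 3: place d5 (13 GB), 3 GB left
drive 1: place d6 (5 GB), 1 GB left
drive 2: place d7 (8 GB), 0 GB left
drive 4: place d8 (14 GB), 2 GB left
drive 5: place d9 (14 GB), 2 GB left
drive 6: place d10 (4 GB), 12 GB left
drive 7: place d11 (13 GB), 3 GB left
drive 1: place d12 (1 GB), 0 GB left
drive 6: place d13 (11 GB), 1 GB left
drive 8: place d14 (10 GB), 6 GB left
drive 9: place d15 (9 GB), 7 GB left
drive 10: place d16 (12 GB), 4 GB left
drive 11: place d17 (14 GB), 2 GB left
Final drives: [3,4,3,5,1] [8,8] [13] [14] [14] [4,11] [13] [10] [9] [12] [14].

11 drives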